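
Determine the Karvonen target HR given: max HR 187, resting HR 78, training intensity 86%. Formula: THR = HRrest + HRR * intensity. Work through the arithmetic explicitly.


HRR = HRmax - HRrest = 187 - 78 = 109
THR = 78 + 109 * 0.86
= 171.74 bpm

171.74 bpm


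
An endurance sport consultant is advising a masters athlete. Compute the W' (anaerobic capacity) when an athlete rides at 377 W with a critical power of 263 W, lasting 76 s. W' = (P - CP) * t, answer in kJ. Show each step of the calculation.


Above-CP power = 114 W
Duration = 76 s
W' = 114 * 76 = 8664 J
Convert: 8664 / 1000 = 8.664 kJ

8.664 kJ


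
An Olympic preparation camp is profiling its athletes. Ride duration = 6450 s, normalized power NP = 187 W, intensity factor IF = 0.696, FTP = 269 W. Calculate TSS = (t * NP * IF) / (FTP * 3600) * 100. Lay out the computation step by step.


Numerator = 6450 * 187 * 0.696 = 839480.4
Denominator = 269 * 3600 = 968400
TSS = 839480.4 / 968400 * 100
= 86.69

86.69 TSS


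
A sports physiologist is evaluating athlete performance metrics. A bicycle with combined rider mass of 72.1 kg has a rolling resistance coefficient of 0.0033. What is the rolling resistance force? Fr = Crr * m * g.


Fr = 0.0033 * 72.1 * 9.81
= 0.23793 * 9.81
= 2.334 N

2.334 N


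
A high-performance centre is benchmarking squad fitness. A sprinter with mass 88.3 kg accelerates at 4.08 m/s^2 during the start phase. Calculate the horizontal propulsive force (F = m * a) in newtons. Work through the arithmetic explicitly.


F = m * a
= 88.3 * 4.08
= 360.26 N

360.26 N


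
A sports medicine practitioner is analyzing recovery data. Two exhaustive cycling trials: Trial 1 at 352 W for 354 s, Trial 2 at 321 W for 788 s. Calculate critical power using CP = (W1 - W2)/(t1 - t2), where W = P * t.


W1 = 352 * 354 = 124608 J
W2 = 321 * 788 = 252948 J
CP = (124608 - 252948) / (354 - 788)
= -128340 / -434
= 295.71 W

295.71 W


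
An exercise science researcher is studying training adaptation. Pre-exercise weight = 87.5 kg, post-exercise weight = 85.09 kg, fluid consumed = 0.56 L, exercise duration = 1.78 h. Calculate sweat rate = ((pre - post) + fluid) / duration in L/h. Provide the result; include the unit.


Weight loss = 87.5 - 85.09 = 2.41 kg (approx L)
Total sweat = 2.41 + 0.56 = 2.97 L
Sweat rate = 2.97 / 1.78 = 1.669 L/h

1.669 L/h


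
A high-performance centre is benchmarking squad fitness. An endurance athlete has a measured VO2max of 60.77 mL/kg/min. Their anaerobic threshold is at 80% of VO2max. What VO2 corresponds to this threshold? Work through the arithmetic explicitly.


Anaerobic threshold VO2 = VO2max * 80%
= 60.77 * 0.8
= 48.62 mL/kg/min

48.62 mL/kg/min


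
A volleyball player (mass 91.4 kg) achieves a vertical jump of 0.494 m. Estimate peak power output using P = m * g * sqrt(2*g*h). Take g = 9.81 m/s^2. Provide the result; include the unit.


2 * g * h = 2 * 9.81 * 0.494 = 9.69228
sqrt(9.69228) = 3.113243 m/s
P = 91.4 * 9.81 * 3.113243 = 2791.44 W

2791.44 W


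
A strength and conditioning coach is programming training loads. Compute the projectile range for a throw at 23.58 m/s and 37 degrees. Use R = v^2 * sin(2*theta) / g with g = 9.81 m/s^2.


Two times the angle = 74 degrees
sin(74) = 0.961262
R = 556.0164 * 0.961262 / 9.81 = 54.483 m

54.483 m


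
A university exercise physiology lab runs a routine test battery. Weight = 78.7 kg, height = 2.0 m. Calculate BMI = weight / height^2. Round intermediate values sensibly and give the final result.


height^2 = 2.0^2 = 4.0
BMI = 78.7 / 4.0 = 19.68 kg/m^2

19.68 kg/m^2


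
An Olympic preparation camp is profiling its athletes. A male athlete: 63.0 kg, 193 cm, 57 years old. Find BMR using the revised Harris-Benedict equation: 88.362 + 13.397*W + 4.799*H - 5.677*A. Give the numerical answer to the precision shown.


Intercept = 88.362
Weight contribution = 13.397 * 63.0 = 844.011
Height contribution = 4.799 * 193 = 926.207
Age contribution = 5.677 * 57 = 323.589
BMR = 88.362 + 844.011 + 926.207 - 323.589
= 1534.99 kcal/day

1534.99 kcal/day


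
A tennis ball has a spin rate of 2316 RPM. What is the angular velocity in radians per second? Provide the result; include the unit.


Convert RPM to rad/s: multiply by 2*pi and divide by 60
omega = 2316 * 2 * pi / 60
= 242.531 rad/s

242.531 rad/s


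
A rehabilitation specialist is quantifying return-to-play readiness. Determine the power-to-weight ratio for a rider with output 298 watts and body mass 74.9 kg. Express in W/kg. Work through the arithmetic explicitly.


P/W = 298 / 74.9 = 3.979 W/kg

3.979 W/kg


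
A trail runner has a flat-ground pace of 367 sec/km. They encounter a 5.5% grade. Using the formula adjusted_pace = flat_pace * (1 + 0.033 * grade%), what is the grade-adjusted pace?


Grade factor = 1 + 0.033 * 5.5 = 1.1815
Adjusted = 367 * 1.1815 = 433.61 sec/km

433.61 s/km


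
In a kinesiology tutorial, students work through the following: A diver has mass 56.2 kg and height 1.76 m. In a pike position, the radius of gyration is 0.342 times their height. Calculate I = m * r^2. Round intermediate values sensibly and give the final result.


r = 0.342 * 1.76 = 0.60192 m
I = m * r^2 = 56.2 * 0.362308 = 20.362 kg*m^2

20.362 kg*m^2


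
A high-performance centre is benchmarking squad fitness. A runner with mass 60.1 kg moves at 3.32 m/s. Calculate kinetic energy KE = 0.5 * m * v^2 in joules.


v^2 = 3.32^2 = 11.0224
KE = 0.5 * 60.1 * 11.0224
= 331.22 J

331.22 J


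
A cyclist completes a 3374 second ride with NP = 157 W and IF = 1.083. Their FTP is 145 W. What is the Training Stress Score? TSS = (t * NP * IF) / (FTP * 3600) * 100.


t * NP * IF = 3374 * 157 * 1.083 = 573684.594
FTP * 3600 = 522000
TSS = (573684.594 / 522000) * 100 = 109.9

109.9 TSS


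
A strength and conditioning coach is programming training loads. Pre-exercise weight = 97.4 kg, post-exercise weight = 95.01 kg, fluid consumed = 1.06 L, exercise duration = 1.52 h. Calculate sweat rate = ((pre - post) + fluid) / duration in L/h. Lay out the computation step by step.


Weight loss = 97.4 - 95.01 = 2.39 kg (approx L)
Total sweat = 2.39 + 1.06 = 3.45 L
Sweat rate = 3.45 / 1.52 = 2.27 L/h

2.27 L/h


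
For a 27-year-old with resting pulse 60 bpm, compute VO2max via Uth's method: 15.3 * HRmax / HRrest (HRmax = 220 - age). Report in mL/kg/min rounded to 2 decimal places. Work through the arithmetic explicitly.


Step 1: HRmax = 220 - 27 = 193 bpm
Step 2: Ratio = 193 / 60 = 3.2167
Step 3: VO2max = 15.3 * 3.2167 = 49.22 mL/kg/min

49.22 mL/kg/min


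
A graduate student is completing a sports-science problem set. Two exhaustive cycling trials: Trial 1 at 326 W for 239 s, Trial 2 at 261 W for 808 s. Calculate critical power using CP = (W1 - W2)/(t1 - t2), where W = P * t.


W1 = 326 * 239 = 77914 J
W2 = 261 * 808 = 210888 J
CP = (77914 - 210888) / (239 - 808)
= -132974 / -569
= 233.7 W

233.7 W


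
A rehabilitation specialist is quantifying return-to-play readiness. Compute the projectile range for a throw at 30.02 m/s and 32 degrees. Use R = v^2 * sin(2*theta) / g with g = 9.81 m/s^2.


Two times the angle = 64 degrees
sin(64) = 0.898794
R = 901.2004 * 0.898794 / 9.81 = 82.568 m

82.568 m


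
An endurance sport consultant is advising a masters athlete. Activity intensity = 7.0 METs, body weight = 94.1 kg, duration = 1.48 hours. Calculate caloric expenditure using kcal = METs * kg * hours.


kcal = 7.0 * 94.1 * 1.48
= 658.7 * 1.48
= 974.88 kcal

974.88 kcal


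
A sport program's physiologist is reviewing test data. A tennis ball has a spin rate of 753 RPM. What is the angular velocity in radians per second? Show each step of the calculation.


Convert RPM to rad/s: multiply by 2*pi and divide by 60
omega = 753 * 2 * pi / 60
= 78.854 rad/s

78.854 rad/s


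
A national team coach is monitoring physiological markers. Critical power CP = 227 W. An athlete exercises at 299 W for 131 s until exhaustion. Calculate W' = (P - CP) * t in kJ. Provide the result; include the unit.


P - CP = 299 - 227 = 72 W
W' = 72 * 131 = 9432 J
= 9432 / 1000 = 9.432 kJ

9.432 kJ


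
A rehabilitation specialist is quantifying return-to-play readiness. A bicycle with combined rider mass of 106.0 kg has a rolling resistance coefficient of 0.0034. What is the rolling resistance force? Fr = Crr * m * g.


Fr = 0.0034 * 106.0 * 9.81
= 0.3604 * 9.81
= 3.536 N

3.536 N


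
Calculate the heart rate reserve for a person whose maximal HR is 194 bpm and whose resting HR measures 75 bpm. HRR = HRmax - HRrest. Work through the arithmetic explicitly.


HRmax = 194 bpm
HRrest = 75 bpm
HRR = 194 - 75 = 119 bpm

119 bpm


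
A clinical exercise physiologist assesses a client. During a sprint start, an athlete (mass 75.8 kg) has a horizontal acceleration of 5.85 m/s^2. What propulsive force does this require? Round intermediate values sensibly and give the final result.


Propulsive force = mass * acceleration
= 75.8 kg * 5.85 m/s^2
= 443.43 N

443.43 N


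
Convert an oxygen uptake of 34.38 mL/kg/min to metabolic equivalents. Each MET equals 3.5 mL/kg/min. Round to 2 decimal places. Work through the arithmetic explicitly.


One MET = 3.5 mL/kg/min
Number of METs = 34.38 / 3.5
= 9.82 METs

9.82 METs


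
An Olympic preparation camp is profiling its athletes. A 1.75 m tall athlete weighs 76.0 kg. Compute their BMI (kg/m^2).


height^2 = 3.0625 m^2
BMI = 76.0 / 3.0625 = 24.82 kg/m^2

24.82 kg/m^2


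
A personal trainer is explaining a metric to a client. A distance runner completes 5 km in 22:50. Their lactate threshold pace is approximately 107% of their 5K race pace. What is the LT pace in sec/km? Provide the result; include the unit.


Convert to seconds: 22 min 50 s = 1370 s
Pace per km = 1370 / 5 = 274.0 s/km
LT pace = 274.0 * 1.07 = 293.18 s/km

293.18 s/km


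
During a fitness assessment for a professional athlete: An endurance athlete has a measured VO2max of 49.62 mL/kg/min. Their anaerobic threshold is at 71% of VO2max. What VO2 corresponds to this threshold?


Anaerobic threshold VO2 = VO2max * 71%
= 49.62 * 0.71
= 35.23 mL/kg/min

35.23 mL/kg/min


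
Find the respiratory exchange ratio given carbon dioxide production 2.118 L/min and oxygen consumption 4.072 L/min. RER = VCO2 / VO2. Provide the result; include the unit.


VCO2 = 2.118 L/min
VO2 = 4.072 L/min
RER = 2.118 / 4.072 = 0.5201

0.5201


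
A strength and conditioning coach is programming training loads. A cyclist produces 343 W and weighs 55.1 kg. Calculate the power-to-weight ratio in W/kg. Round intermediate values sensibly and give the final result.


P/W = power / mass
= 343 / 55.1
= 6.225 W/kg

6.225 W/kg


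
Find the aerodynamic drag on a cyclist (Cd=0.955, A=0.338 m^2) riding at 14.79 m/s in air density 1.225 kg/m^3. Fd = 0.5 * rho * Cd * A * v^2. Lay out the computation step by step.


Fd = 0.5 * 1.225 * 0.955 * 0.338 * 14.79^2
= 0.5 * 1.225 * 0.955 * 0.338 * 218.7441
= 43.248 N

43.248 N


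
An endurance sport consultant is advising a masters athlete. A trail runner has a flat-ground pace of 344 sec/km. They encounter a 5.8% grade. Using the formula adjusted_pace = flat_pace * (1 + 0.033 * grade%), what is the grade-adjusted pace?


Grade factor = 1 + 0.033 * 5.8 = 1.1914
Adjusted = 344 * 1.1914 = 409.84 sec/km

409.84 s/km


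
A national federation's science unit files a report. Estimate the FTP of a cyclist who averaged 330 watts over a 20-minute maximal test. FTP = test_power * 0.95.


FTP = 330 * 0.95 = 313.5 W

313.5 W


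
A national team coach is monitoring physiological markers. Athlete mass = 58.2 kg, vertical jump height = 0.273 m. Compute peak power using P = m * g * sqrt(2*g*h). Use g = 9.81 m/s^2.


sqrt(2 * 9.81 * 0.273) = sqrt(5.35626) = 2.31436 m/s
P = 58.2 * 9.81 * 2.31436
= 1321.37 W

1321.37 W


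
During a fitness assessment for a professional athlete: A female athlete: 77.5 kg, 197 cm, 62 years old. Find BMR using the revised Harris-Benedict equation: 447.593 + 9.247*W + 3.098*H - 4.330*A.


Intercept = 447.593
Weight contribution = 9.247 * 77.5 = 716.6425
Height contribution = 3.098 * 197 = 610.306
Age contribution = 4.33 * 62 = 268.46
BMR = 447.593 + 716.6425 + 610.306 - 268.46
= 1506.08 kcal/day

1506.08 kcal/day


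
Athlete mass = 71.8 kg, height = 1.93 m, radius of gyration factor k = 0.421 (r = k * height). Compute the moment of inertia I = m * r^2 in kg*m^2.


r = k * height = 0.421 * 1.93 = 0.81253 m
r^2 = 0.81253^2 = 0.660205
I = 71.8 * 0.660205 = 47.403 kg*m^2

47.403 kg*m^2


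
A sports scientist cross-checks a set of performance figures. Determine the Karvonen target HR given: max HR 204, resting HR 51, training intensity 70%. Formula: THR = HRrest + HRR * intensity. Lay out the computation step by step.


HRR = HRmax - HRrest = 204 - 51 = 153
THR = 51 + 153 * 0.7
= 158.1 bpm

158.1 bpm


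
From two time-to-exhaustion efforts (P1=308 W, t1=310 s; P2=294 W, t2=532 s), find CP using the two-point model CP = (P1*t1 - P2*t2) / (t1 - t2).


Work in trial 1 = 95480 J
Work in trial 2 = 156408 J
Delta work = -60928 J
Delta time = -222 s
CP = -60928 / -222 = 274.45 W

274.45 W


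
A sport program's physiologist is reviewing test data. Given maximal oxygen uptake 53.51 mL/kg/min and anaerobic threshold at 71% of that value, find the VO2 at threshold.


Percentage as decimal = 0.71
VO2 at AT = 53.51 * 0.71 = 37.99 mL/kg/min

37.99 mL/kg/min


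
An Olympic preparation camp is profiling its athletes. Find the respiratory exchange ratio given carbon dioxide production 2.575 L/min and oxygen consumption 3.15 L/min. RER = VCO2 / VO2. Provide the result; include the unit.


VCO2 = 2.575 L/min
VO2 = 3.15 L/min
RER = 2.575 / 3.15 = 0.8175

0.8175


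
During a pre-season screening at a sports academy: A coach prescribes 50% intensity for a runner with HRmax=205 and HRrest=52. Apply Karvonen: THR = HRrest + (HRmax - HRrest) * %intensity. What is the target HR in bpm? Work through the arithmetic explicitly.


Heart rate reserve = 205 - 52 = 153
Intensity fraction = 50 / 100 = 0.5
THR = 52 + 153 * 0.5 = 128.5 bpm

128.5 bpm


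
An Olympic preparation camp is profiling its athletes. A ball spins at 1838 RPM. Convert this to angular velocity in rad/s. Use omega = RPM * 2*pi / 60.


omega = 1838 * 2 * pi / 60
= 1838 * 6.28318531 / 60
= 11548.495 / 60
= 192.475 rad/s

192.475 rad/s


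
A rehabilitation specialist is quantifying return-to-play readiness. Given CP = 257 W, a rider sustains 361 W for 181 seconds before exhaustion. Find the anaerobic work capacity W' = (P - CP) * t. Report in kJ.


Excess power = 361 - 257 = 104 W
Work above CP = 104 * 181 = 18824 J
W' = 18.824 kJ

18.824 kJ


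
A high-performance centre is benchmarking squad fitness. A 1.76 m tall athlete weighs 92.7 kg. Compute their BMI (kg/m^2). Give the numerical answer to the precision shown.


height^2 = 3.0976 m^2
BMI = 92.7 / 3.0976 = 29.93 kg/m^2

29.93 kg/m^2


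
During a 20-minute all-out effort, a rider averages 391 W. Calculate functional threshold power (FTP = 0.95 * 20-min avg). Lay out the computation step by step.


FTP = 0.95 * 391
= 371.45 W

371.45 W


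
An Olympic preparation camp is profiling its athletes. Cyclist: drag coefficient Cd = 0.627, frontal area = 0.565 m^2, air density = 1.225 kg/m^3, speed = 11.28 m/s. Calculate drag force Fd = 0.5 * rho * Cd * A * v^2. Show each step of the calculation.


v^2 = 11.28^2 = 127.2384
Fd = 0.5 * 1.225 * 0.627 * 0.565 * 127.2384
= 27.608 N

27.608 N


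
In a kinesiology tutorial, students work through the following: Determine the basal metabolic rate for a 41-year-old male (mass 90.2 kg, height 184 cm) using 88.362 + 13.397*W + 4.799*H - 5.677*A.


BMR = 88.362 + 13.397*90.2 + 4.799*184 - 5.677*41
= 1947.03 kcal/day

1947.03 kcal/day


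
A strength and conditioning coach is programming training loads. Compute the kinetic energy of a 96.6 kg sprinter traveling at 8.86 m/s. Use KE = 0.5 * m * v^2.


Velocity squared = 78.4996
KE = 0.5 * 96.6 * 78.4996 = 3791.53 J

3791.53 J


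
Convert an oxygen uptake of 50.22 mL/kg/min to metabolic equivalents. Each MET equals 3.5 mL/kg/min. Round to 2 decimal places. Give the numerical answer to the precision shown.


One MET = 3.5 mL/kg/min
Number of METs = 50.22 / 3.5
= 14.35 METs

14.35 METs


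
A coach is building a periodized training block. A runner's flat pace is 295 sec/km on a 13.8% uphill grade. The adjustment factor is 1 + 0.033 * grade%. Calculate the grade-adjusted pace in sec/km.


Factor = 1 + 0.033 * 13.8 = 1.4554
Adjusted pace = 295 * 1.4554
= 429.34 sec/km

429.34 s/km


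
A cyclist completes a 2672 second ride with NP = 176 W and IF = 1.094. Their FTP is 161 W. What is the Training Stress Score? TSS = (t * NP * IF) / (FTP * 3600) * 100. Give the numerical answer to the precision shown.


t * NP * IF = 2672 * 176 * 1.094 = 514477.568
FTP * 3600 = 579600
TSS = (514477.568 / 579600) * 100 = 88.76

88.76 TSS


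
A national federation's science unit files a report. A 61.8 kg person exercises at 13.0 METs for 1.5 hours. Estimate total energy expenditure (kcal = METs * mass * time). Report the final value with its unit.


Energy = METs * mass(kg) * time(h)
= 13.0 * 61.8 * 1.5
= 1205.1 kcal

1205.1 kcal


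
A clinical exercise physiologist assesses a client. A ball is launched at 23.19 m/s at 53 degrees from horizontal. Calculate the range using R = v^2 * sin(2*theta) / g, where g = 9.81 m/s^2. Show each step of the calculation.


sin(2 * 53) = sin(106) = 0.961262
v^2 = 23.19^2 = 537.7761
R = 537.7761 * 0.961262 / 9.81
= 52.696 m

52.696 m


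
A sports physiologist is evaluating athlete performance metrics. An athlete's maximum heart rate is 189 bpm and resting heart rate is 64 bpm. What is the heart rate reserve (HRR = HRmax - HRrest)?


HRR = HRmax - HRrest
= 189 - 64
= 125 bpm

125 bpm


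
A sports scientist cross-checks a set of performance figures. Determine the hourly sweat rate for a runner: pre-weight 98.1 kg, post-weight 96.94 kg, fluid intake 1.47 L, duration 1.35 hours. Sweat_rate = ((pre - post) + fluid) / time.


Mass lost = 98.1 - 96.94 = 1.16 kg
Add fluid consumed: 1.16 + 1.47 = 2.63 L total sweat
Sweat rate = 2.63 / 1.35 = 1.948 L/h

1.948 L/h


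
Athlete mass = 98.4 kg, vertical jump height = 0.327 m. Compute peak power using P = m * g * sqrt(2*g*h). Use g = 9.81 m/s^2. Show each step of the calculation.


sqrt(2 * 9.81 * 0.327) = sqrt(6.41574) = 2.532931 m/s
P = 98.4 * 9.81 * 2.532931
= 2445.05 W

2445.05 W


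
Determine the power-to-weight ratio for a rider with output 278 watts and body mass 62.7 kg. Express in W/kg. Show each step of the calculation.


P/W = 278 / 62.7 = 4.434 W/kg

4.434 W/kg


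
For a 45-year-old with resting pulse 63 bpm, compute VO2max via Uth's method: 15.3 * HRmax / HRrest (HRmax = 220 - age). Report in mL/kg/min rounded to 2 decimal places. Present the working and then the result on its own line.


Step 1: HRmax = 220 - 45 = 175 bpm
Step 2: Ratio = 175 / 63 = 2.7778
Step 3: VO2max = 15.3 * 2.7778 = 42.5 mL/kg/min

42.5 mL/kg/min


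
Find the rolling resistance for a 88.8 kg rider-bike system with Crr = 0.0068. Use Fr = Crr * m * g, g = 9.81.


m * g = 88.8 * 9.81 = 871.128 N
Fr = 0.0068 * 871.128 = 5.924 N

5.924 N


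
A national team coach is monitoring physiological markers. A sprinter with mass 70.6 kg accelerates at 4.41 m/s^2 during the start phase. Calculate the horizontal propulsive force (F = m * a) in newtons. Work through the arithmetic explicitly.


F = m * a
= 70.6 * 4.41
= 311.35 N

311.35 N


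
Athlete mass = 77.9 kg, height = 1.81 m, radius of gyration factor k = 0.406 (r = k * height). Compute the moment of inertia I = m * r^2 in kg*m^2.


r = k * height = 0.406 * 1.81 = 0.73486 m
r^2 = 0.73486^2 = 0.540019
I = 77.9 * 0.540019 = 42.067 kg*m^2

42.067 kg*m^2


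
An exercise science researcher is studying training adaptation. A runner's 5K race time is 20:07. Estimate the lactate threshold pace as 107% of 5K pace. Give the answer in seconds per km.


Total race time = 20*60 + 7 = 1207 seconds
5K pace = 1207 / 5 = 241.4 sec/km
LT pace = 241.4 * 1.07 = 258.3 sec/km

258.3 s/km


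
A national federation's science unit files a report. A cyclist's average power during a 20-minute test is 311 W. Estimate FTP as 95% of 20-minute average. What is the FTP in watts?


FTP = 20-min power * 0.95
= 311 * 0.95
= 295.45 W

295.45 W


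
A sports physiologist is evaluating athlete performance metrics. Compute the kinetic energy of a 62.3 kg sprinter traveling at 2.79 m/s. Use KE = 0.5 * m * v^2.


Velocity squared = 7.7841
KE = 0.5 * 62.3 * 7.7841 = 242.47 J

242.47 J


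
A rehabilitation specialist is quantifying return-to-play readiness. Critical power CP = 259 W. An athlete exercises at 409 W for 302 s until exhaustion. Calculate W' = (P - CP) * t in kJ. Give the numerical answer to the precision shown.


P - CP = 409 - 259 = 150 W
W' = 150 * 302 = 45300 J
= 45300 / 1000 = 45.3 kJ

45.3 kJ


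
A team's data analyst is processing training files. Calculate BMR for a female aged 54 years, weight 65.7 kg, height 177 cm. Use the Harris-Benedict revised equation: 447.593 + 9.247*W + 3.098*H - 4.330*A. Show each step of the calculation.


Substituting values:
W term = 9.247 * 65.7 = 607.5279
H term = 3.098 * 177 = 548.346
A term = 4.330 * 54 = 233.82
BMR = 1369.65 kcal/day

1369.65 kcal/day


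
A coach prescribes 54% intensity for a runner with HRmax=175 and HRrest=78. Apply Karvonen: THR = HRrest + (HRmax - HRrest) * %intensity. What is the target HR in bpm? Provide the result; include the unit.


Heart rate reserve = 175 - 78 = 97
Intensity fraction = 54 / 100 = 0.54
THR = 78 + 97 * 0.54 = 130.38 bpm

130.38 bpm


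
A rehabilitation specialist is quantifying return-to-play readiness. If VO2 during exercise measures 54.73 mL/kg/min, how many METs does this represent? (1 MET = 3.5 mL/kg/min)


METs = VO2 / 3.5 = 54.73 / 3.5 = 15.64

15.64 METs


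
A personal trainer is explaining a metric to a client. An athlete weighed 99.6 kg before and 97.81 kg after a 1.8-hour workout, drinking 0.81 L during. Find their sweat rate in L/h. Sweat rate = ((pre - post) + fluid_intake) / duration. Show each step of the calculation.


Body mass change = 1.79 kg
Total sweat loss = 1.79 + 0.81 = 2.6 L
Rate = 2.6 / 1.8 = 1.444 L/h

1.444 L/h


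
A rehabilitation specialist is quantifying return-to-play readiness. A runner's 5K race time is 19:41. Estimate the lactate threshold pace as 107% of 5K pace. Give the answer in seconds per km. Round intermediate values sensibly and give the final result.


Total race time = 19*60 + 41 = 1181 seconds
5K pace = 1181 / 5 = 236.2 sec/km
LT pace = 236.2 * 1.07 = 252.73 sec/km

252.73 s/km


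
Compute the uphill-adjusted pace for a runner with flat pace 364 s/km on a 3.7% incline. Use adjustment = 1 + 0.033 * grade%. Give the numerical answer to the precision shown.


Adjustment factor = 1 + 0.033 * 3.7 = 1.1221
Grade-adjusted pace = 364 * 1.1221 = 408.44 s/km

408.44 s/km


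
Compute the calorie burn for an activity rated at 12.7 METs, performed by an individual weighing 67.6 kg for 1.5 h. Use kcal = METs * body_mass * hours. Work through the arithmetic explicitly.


Product of METs and mass = 12.7 * 67.6 = 858.52
Total kcal = 858.52 * 1.5 = 1287.78 kcal

1287.78 kcal


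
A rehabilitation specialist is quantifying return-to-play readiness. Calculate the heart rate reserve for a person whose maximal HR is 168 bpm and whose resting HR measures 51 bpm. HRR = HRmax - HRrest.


HRmax = 168 bpm
HRrest = 51 bpm
HRR = 168 - 51 = 117 bpm

117 bpm


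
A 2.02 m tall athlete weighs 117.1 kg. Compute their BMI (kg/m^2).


height^2 = 4.0804 m^2
BMI = 117.1 / 4.0804 = 28.7 kg/m^2

28.7 kg/m^2


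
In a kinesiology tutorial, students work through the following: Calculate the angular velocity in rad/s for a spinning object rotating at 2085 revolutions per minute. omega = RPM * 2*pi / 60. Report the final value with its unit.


omega = RPM * 2*pi / 60
= 2085 * 6.28318531 / 60
= 218.341 rad/s

218.341 rad/s


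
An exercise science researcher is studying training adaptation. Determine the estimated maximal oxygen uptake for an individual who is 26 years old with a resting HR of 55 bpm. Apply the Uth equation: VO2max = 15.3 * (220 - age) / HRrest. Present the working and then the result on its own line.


HRmax = 220 - 26 = 194
VO2max = 15.3 * (194 / 55)
= 15.3 * 3.5273
= 53.97 mL/kg/min

53.97 mL/kg/min


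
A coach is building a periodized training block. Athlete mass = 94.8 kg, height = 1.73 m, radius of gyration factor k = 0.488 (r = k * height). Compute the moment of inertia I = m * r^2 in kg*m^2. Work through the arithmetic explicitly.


r = k * height = 0.488 * 1.73 = 0.84424 m
r^2 = 0.84424^2 = 0.712741
I = 94.8 * 0.712741 = 67.568 kg*m^2

67.568 kg*m^2


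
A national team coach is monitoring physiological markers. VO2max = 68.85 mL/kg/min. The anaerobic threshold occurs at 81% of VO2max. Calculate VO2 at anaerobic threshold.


AT fraction = 81 / 100 = 0.81
AT VO2 = 68.85 * 0.81
= 55.77 mL/kg/min

55.77 mL/kg/min


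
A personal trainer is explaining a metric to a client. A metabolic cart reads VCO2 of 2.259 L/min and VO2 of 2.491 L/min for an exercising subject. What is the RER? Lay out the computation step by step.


RER = VCO2 / VO2 = 2.259 / 2.491 = 0.9069

0.9069


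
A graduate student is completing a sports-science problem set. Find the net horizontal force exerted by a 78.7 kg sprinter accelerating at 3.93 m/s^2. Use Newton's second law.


Newton's second law: F = m * a
F = 78.7 * 3.93 = 309.29 N

309.29 N


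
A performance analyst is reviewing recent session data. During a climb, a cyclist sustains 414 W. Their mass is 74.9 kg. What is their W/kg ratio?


Power-to-weight = 414 W / 74.9 kg
= 5.527 W/kg

5.527 W/kg


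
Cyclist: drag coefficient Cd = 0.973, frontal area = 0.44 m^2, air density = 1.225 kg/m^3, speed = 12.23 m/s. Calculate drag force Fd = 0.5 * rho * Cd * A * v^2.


v^2 = 12.23^2 = 149.5729
Fd = 0.5 * 1.225 * 0.973 * 0.44 * 149.5729
= 39.222 N

39.222 N


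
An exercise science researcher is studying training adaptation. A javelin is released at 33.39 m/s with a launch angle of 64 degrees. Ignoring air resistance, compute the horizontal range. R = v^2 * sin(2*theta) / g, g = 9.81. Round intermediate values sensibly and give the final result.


Launch speed squared = 1114.8921
sin(2 * 64 deg) = 0.788011
Range = 1114.8921 * 0.788011 / 9.81
= 89.556 m

89.556 m


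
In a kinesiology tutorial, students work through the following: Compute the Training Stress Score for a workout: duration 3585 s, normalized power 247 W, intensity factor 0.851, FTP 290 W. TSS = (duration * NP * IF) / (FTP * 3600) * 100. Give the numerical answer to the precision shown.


Product = 3585 * 247 * 0.851 = 753556.245
Base = 290 * 3600 = 1044000
TSS = 753556.245 / 1044000 * 100 = 72.18

72.18 TSS


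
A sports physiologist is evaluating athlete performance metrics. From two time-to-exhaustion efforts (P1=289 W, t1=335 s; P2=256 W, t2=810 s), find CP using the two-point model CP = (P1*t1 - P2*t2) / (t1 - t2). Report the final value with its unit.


Work in trial 1 = 96815 J
Work in trial 2 = 207360 J
Delta work = -110545 J
Delta time = -475 s
CP = -110545 / -475 = 232.73 W

232.73 W


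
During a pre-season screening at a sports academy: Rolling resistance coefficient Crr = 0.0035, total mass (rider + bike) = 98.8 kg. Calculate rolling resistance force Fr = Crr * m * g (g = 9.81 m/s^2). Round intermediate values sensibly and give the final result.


Fr = Crr * m * g
= 0.0035 * 98.8 * 9.81
= 3.392 N

3.392 N


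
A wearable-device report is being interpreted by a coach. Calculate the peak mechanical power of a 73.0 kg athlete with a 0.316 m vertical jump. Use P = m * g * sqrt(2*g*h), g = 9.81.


First, sqrt(2gh) = sqrt(2 * 9.81 * 0.316)
= sqrt(6.19992) = 2.489964 m/s
Power = 73.0 * 9.81 * 2.489964 = 1783.14 W

1783.14 W


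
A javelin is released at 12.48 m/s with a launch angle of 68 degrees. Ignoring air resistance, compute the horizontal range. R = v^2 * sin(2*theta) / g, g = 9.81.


Launch speed squared = 155.7504
sin(2 * 68 deg) = 0.694658
Range = 155.7504 * 0.694658 / 9.81
= 11.029 m

11.029 m


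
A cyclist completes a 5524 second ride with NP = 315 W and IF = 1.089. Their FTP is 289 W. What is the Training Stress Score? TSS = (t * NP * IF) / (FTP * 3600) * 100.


t * NP * IF = 5524 * 315 * 1.089 = 1894925.34
FTP * 3600 = 1040400
TSS = (1894925.34 / 1040400) * 100 = 182.13

182.13 TSS


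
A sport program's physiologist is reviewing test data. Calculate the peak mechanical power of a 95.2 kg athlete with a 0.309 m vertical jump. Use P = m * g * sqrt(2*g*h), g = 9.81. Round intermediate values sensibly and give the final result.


First, sqrt(2gh) = sqrt(2 * 9.81 * 0.309)
= sqrt(6.06258) = 2.462231 m/s
Power = 95.2 * 9.81 * 2.462231 = 2299.51 W

2299.51 W


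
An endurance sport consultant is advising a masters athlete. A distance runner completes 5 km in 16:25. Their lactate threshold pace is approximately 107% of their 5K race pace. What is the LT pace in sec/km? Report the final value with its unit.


Convert to seconds: 16 min 25 s = 985 s
Pace per km = 985 / 5 = 197.0 s/km
LT pace = 197.0 * 1.07 = 210.79 s/km

210.79 s/km


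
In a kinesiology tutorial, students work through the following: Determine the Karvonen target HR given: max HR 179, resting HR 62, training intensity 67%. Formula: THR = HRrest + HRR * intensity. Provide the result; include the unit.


HRR = HRmax - HRrest = 179 - 62 = 117
THR = 62 + 117 * 0.67
= 140.39 bpm

140.39 bpm


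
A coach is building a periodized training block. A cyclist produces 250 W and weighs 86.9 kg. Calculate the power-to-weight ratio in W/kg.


P/W = power / mass
= 250 / 86.9
= 2.877 W/kg

2.877 W/kg


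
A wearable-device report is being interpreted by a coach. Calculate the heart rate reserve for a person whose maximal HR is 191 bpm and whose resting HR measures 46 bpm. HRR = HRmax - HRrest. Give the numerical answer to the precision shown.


HRmax = 191 bpm
HRrest = 46 bpm
HRR = 191 - 46 = 145 bpm

145 bpm


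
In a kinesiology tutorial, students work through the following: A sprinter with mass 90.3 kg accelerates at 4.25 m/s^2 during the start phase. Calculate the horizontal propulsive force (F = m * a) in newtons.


F = m * a
= 90.3 * 4.25
= 383.78 N

383.78 N


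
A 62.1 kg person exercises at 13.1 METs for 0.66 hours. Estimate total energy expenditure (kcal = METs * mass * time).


Energy = METs * mass(kg) * time(h)
= 13.1 * 62.1 * 0.66
= 536.92 kcal

536.92 kcal


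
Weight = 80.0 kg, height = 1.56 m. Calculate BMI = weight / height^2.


height^2 = 1.56^2 = 2.4336
BMI = 80.0 / 2.4336 = 32.87 kg/m^2

32.87 kg/m^2


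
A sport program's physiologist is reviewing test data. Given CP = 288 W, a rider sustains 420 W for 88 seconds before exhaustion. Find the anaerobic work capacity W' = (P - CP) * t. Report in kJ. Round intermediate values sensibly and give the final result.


Excess power = 420 - 288 = 132 W
Work above CP = 132 * 88 = 11616 J
W' = 11.616 kJ

11.616 kJ


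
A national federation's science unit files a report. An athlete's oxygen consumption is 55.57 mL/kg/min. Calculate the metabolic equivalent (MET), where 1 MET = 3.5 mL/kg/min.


MET = VO2 / 3.5
= 55.57 / 3.5
= 15.88 METs

15.88 METs


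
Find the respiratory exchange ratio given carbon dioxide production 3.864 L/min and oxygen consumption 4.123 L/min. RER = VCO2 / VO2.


VCO2 = 3.864 L/min
VO2 = 4.123 L/min
RER = 3.864 / 4.123 = 0.9372

0.9372


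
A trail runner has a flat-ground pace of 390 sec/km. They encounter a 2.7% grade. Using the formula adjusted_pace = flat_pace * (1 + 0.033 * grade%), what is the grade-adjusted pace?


Grade factor = 1 + 0.033 * 2.7 = 1.0891
Adjusted = 390 * 1.0891 = 424.75 sec/km

424.75 s/km


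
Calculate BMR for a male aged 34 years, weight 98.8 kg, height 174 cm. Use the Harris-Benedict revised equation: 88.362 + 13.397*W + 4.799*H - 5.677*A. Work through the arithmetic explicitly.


Substituting values:
W term = 13.397 * 98.8 = 1323.6236
H term = 4.799 * 174 = 835.026
A term = 5.677 * 34 = 193.018
BMR = 2053.99 kcal/day

2053.99 kcal/day


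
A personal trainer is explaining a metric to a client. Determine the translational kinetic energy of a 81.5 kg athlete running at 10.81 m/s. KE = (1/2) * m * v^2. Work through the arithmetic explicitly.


KE = 0.5 * m * v^2
= 0.5 * 81.5 * 10.81^2
= 0.5 * 81.5 * 116.8561
= 4761.89 J

4761.89 J


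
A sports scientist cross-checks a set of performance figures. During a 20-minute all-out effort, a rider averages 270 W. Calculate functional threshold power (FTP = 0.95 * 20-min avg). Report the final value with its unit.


FTP = 0.95 * 270
= 256.5 W

256.5 W


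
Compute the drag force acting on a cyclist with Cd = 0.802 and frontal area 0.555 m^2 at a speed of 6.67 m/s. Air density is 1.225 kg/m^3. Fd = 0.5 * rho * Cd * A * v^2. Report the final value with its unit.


Step 1: v^2 = 44.4889
Step 2: Fd = 0.5 * 1.225 * 0.802 * 0.555 * 44.4889
= 12.129 N

12.129 N


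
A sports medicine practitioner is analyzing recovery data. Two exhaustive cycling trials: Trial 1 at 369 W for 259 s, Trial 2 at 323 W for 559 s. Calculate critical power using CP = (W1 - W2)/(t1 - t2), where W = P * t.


W1 = 369 * 259 = 95571 J
W2 = 323 * 559 = 180557 J
CP = (95571 - 180557) / (259 - 559)
= -84986 / -300
= 283.29 W

283.29 W


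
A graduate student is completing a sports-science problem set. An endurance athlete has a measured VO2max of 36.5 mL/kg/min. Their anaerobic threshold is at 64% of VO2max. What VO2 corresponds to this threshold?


Anaerobic threshold VO2 = VO2max * 64%
= 36.5 * 0.64
= 23.36 mL/kg/min

23.36 mL/kg/min


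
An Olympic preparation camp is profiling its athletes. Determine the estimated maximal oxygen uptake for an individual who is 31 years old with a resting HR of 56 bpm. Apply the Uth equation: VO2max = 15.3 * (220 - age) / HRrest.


HRmax = 220 - 31 = 189
VO2max = 15.3 * (189 / 56)
= 15.3 * 3.375
= 51.64 mL/kg/min

51.64 mL/kg/min


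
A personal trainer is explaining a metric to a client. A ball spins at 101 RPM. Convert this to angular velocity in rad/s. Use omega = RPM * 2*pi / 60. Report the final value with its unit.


omega = 101 * 2 * pi / 60
= 101 * 6.28318531 / 60
= 634.602 / 60
= 10.577 rad/s

10.577 rad/s


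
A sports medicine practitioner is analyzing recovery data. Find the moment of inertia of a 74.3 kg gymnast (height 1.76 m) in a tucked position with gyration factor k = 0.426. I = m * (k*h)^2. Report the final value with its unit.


Radius of gyration = 0.426 * 1.76 = 0.74976 m
I = 74.3 * 0.74976^2
= 74.3 * 0.56214
= 41.767 kg*m^2

41.767 kg*m^2


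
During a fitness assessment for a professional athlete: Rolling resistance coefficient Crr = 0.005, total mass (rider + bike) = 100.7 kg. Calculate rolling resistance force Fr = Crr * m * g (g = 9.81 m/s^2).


Fr = Crr * m * g
= 0.005 * 100.7 * 9.81
= 4.939 N

4.939 N


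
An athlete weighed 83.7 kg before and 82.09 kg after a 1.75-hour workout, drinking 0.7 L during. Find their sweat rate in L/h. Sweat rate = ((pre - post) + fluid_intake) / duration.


Body mass change = 1.61 kg
Total sweat loss = 1.61 + 0.7 = 2.31 L
Rate = 2.31 / 1.75 = 1.32 L/h

1.32 L/h


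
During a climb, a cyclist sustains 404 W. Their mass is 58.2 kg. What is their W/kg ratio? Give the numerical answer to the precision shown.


Power-to-weight = 404 W / 58.2 kg
= 6.942 W/kg

6.942 W/kg


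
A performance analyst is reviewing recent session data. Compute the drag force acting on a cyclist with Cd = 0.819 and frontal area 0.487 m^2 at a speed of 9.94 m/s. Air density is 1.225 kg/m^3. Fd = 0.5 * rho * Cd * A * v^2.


Step 1: v^2 = 98.8036
Step 2: Fd = 0.5 * 1.225 * 0.819 * 0.487 * 98.8036
= 24.137 N

24.137 N


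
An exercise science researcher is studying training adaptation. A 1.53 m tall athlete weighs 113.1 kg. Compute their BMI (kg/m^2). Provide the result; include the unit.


height^2 = 2.3409 m^2
BMI = 113.1 / 2.3409 = 48.31 kg/m^2

48.31 kg/m^2


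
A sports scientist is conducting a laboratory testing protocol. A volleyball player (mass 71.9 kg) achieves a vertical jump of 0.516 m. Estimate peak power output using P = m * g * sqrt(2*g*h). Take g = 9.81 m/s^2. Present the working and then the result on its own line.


2 * g * h = 2 * 9.81 * 0.516 = 10.12392
sqrt(10.12392) = 3.181811 m/s
P = 71.9 * 9.81 * 3.181811 = 2244.26 W

2244.26 W


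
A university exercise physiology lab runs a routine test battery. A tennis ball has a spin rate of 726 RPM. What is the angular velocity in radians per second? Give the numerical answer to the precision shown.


Convert RPM to rad/s: multiply by 2*pi and divide by 60
omega = 726 * 2 * pi / 60
= 76.027 rad/s

76.027 rad/s


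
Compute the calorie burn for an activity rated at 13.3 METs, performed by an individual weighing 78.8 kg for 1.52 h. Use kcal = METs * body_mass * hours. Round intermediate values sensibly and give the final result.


Product of METs and mass = 13.3 * 78.8 = 1048.04
Total kcal = 1048.04 * 1.52 = 1593.02 kcal

1593.02 kcal


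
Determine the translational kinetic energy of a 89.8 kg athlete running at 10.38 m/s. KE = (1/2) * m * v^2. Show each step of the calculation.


KE = 0.5 * m * v^2
= 0.5 * 89.8 * 10.38^2
= 0.5 * 89.8 * 107.7444
= 4837.72 J

4837.72 J


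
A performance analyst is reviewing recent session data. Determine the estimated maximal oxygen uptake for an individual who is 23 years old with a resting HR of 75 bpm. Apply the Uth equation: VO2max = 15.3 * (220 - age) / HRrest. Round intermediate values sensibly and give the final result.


HRmax = 220 - 23 = 197
VO2max = 15.3 * (197 / 75)
= 15.3 * 2.6267
= 40.19 mL/kg/min

40.19 mL/kg/min


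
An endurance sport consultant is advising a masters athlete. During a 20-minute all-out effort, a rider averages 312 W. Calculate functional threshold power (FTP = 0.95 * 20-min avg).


FTP = 0.95 * 312
= 296.4 W

296.4 W


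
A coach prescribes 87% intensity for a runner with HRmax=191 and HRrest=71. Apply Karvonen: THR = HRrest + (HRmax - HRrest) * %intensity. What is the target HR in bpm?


Heart rate reserve = 191 - 71 = 120
Intensity fraction = 87 / 100 = 0.87
THR = 71 + 120 * 0.87 = 175.4 bpm

175.4 bpm


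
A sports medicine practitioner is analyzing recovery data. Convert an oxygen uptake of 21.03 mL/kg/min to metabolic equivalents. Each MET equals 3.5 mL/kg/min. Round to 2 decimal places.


One MET = 3.5 mL/kg/min
Number of METs = 21.03 / 3.5
= 6.01 METs

6.01 METs


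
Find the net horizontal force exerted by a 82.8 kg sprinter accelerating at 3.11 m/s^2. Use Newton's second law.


Newton's second law: F = m * a
F = 82.8 * 3.11 = 257.51 N

257.51 N


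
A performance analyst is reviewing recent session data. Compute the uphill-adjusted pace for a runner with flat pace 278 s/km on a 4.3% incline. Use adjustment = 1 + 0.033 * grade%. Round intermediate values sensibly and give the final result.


Adjustment factor = 1 + 0.033 * 4.3 = 1.1419
Grade-adjusted pace = 278 * 1.1419 = 317.45 s/km

317.45 s/km


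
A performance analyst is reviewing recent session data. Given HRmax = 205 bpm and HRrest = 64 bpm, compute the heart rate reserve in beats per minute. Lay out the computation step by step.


Heart rate reserve = maximum HR minus resting HR
HRR = 205 - 64 = 141 bpm

141 bpm


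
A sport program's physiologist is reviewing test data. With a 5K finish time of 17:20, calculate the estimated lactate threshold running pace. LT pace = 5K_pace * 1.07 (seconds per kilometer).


Race duration = 1040 s for 5 km
Average pace = 1040 / 5 = 208.0 s/km
LT pace = 208.0 * 1.07
= 222.56 s/km

222.56 s/km
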